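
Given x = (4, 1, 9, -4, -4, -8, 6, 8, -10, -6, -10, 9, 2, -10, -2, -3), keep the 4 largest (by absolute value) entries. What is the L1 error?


Sorted |x_i| descending: [10, 10, 10, 9, 9, 8, 8, 6, 6, 4, 4, 4, 3, 2, 2, 1]
Keep top 4: [10, 10, 10, 9]
Tail entries: [9, 8, 8, 6, 6, 4, 4, 4, 3, 2, 2, 1]
L1 error = sum of tail = 57.

57


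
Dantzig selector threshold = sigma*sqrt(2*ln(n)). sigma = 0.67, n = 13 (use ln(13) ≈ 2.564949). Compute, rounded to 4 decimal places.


ln(13) ≈ 2.564949.
2*ln(n) ≈ 5.129898.
sqrt(2*ln(n)) ≈ sqrt(5.129898) ≈ 2.264928.
threshold ≈ 0.67*2.264928 = 1.51750176 ≈ 1.5175.

1.5175


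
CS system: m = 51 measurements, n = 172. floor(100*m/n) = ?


100*m/n = 100*51/172 ≈ 29.6512.
floor = 29.

29


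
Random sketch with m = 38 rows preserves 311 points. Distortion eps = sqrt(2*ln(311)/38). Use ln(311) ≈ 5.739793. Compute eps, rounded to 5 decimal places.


ln(311) ≈ 5.739793.
2*ln(N)/m ≈ 2*5.739793/38 ≈ 0.30209437.
eps = sqrt(0.30209437) ≈ 0.5496311 ≈ 0.54963.

0.54963


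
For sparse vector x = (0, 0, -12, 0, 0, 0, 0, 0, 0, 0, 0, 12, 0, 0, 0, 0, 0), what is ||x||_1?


Non-zero entries: [(2, -12), (11, 12)]
Absolute values: [12, 12]
||x||_1 = sum = 24.

24


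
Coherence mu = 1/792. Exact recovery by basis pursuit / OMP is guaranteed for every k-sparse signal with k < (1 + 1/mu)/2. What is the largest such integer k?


1/mu = 792.
1 + 1/mu = 793.
(1 + 1/mu)/2 = 396.5 is not an integer, so k_max = floor(396.5) = 396.

396


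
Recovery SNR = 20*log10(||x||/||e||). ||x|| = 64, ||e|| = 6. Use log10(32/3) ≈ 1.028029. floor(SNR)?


||x||/||e|| = 64/6 = 32/3.
log10(32/3) ≈ 1.028029.
20*log10(||x||/||e||) ≈ 20*1.028029 = 20.56058.
floor(20.56058) = 20.

20


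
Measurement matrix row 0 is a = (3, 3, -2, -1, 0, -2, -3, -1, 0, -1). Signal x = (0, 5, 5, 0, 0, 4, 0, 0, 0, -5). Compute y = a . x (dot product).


Non-zero terms: ['3*5', '-2*5', '-2*4', '-1*-5']
Products: [15, -10, -8, 5]
y = sum = 2.

2


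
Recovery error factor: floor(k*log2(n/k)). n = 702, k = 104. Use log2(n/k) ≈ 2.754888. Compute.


log2(n/k) = log2(702/104) ≈ 2.754888.
k*log2(n/k) ≈ 104*2.754888 = 286.508352.
floor(286.508352) = 286.

286


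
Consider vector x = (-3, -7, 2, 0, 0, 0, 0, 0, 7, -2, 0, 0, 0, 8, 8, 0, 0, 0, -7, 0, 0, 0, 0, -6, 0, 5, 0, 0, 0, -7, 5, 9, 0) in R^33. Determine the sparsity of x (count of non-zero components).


Non-zero positions: [0, 1, 2, 8, 9, 13, 14, 18, 23, 25, 29, 30, 31].
Sparsity = 13.

13


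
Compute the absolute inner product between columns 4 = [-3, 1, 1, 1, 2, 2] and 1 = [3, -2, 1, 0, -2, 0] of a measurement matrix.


Inner product: -3*3 + 1*-2 + 1*1 + 1*0 + 2*-2 + 2*0
Products: [-9, -2, 1, 0, -4, 0]
Sum = -14.
|dot| = 14.

14


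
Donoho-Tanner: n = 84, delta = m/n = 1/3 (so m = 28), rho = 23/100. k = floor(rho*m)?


m = 1/3*84 = 28.
rho = 23/100.
rho*m = 23/100*28 = 6.44.
k = floor(6.44) = 6.

6


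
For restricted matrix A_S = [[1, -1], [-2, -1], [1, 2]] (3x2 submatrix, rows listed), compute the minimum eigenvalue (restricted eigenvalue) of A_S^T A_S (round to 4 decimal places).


A_S^T A_S = [[6, 3], [3, 6]].
trace = 12.
det = 27.
disc = trace^2 - 4*det = 144 - 4*27 = 36.
sqrt(36) = 6.
lam_min = (12 - 6)/2 = 3 = 3.0000.

3.0000


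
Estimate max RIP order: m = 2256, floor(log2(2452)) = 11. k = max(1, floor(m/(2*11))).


floor(log2(2452)) = 11.
2*11 = 22.
m/(2*floor(log2(n))) = 2256/22 ≈ 102.5455.
floor = 102.
k = max(1, 102) = 102.

102


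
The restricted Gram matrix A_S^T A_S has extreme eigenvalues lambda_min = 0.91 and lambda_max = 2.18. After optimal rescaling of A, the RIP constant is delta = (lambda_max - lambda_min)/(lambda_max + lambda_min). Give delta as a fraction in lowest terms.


lambda_max - lambda_min = 2.18 - 0.91 = 1.27.
lambda_max + lambda_min = 2.18 + 0.91 = 3.09.
delta = 1.27/3.09 = 127/309.

127/309


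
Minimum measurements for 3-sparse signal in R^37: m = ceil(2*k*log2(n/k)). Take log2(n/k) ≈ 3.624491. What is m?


log2(n/k) = log2(37/3) ≈ 3.624491.
2*k*log2(n/k) ≈ 2*3*3.624491 = 21.746946.
m = ceil(21.746946) = 22.

22


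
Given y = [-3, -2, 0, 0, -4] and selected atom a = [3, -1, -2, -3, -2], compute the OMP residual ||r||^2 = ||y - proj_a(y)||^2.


a^T a = 27.
a^T y = 1.
coeff = 1/27 = 1/27.
||r||^2 = 782/27.

782/27


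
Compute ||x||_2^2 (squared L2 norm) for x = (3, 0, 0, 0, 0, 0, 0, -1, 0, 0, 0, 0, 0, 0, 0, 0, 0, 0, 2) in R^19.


Non-zero entries: [(0, 3), (7, -1), (18, 2)]
Squares: [9, 1, 4]
||x||_2^2 = sum = 14.

14


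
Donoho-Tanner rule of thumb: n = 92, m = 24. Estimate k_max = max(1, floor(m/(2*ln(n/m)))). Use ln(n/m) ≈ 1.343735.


n/m = 92/24 = 23/6.
ln(n/m) ≈ 1.343735.
2*ln(n/m) ≈ 2.68747.
m/(2*ln(n/m)) ≈ 24/2.68747 ≈ 8.9303.
floor = 8.
k_max = max(1, 8) = 8.

8


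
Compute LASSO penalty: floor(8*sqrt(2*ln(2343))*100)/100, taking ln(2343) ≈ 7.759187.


ln(2343) ≈ 7.759187.
2*ln(n) ≈ 15.518374.
sqrt(2*ln(n)) ≈ sqrt(15.518374) ≈ 3.939337.
lambda ≈ 8*3.939337 = 31.514696.
floor(lambda*100)/100 = 31.51.

31.51


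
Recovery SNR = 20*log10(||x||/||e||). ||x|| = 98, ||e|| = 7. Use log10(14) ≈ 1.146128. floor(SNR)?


||x||/||e|| = 98/7 = 14.
log10(14) ≈ 1.146128.
20*log10(||x||/||e||) ≈ 20*1.146128 = 22.92256.
floor(22.92256) = 22.

22


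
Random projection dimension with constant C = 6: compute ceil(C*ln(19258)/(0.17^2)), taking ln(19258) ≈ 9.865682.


ln(19258) ≈ 9.865682.
eps^2 = 0.17^2 = 0.0289.
C*ln(N)/eps^2 ≈ 6*9.865682/0.0289 ≈ 2048.2385.
m = ceil(2048.2385) = 2049.

2049


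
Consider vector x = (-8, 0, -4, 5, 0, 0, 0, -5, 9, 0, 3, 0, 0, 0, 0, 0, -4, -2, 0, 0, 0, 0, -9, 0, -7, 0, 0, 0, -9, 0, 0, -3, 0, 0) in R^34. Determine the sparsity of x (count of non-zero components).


Non-zero positions: [0, 2, 3, 7, 8, 10, 16, 17, 22, 24, 28, 31].
Sparsity = 12.

12


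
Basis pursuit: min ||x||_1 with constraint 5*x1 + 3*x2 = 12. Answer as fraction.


Axis intercepts:
  x1 = 12/5, x2 = 0: L1 = 12/5
  x1 = 0, x2 = 4: L1 = 4
x* = (12/5, 0)
||x*||_1 = 12/5.

12/5


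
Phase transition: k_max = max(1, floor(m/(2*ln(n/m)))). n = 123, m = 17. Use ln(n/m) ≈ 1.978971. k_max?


n/m = 123/17.
ln(n/m) ≈ 1.978971.
2*ln(n/m) ≈ 3.957942.
m/(2*ln(n/m)) ≈ 17/3.957942 ≈ 4.2952.
floor = 4.
k_max = max(1, 4) = 4.

4


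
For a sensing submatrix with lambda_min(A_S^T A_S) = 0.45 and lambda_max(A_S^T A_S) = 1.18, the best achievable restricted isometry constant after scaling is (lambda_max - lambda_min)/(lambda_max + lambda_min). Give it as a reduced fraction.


lambda_max - lambda_min = 1.18 - 0.45 = 0.73.
lambda_max + lambda_min = 1.18 + 0.45 = 1.63.
delta = 0.73/1.63 = 73/163.

73/163


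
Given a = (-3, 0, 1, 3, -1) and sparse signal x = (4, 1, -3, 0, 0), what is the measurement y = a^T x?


Non-zero terms: ['-3*4', '0*1', '1*-3']
Products: [-12, 0, -3]
y = sum = -15.

-15


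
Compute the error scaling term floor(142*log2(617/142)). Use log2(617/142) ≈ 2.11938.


log2(n/k) = log2(617/142) ≈ 2.11938.
k*log2(n/k) ≈ 142*2.11938 = 300.95196.
floor(300.95196) = 300.

300


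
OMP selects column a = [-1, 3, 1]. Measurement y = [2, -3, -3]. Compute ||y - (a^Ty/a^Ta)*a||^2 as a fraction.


a^T a = 11.
a^T y = -14.
coeff = -14/11 = -14/11.
||r||^2 = 46/11.

46/11


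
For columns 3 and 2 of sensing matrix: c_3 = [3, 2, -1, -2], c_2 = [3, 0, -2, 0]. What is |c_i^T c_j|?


Inner product: 3*3 + 2*0 + -1*-2 + -2*0
Products: [9, 0, 2, 0]
Sum = 11.
|dot| = 11.

11


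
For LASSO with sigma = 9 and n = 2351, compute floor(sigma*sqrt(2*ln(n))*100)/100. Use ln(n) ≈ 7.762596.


ln(2351) ≈ 7.762596.
2*ln(n) ≈ 15.525192.
sqrt(2*ln(n)) ≈ sqrt(15.525192) ≈ 3.940202.
lambda ≈ 9*3.940202 = 35.461818.
floor(lambda*100)/100 = 35.46.

35.46


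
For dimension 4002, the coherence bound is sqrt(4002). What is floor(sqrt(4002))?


63^2 = 3969 <= 4002 < 4096 = 64^2, so 63 <= sqrt(4002) < 64.
floor(sqrt(4002)) = 63.

63


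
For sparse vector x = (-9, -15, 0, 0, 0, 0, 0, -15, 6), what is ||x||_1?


Non-zero entries: [(0, -9), (1, -15), (7, -15), (8, 6)]
Absolute values: [9, 15, 15, 6]
||x||_1 = sum = 45.

45


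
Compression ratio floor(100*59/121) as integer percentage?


100*m/n = 100*59/121 ≈ 48.7603.
floor = 48.

48


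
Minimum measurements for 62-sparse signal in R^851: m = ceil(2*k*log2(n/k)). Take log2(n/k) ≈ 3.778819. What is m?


log2(n/k) = log2(851/62) ≈ 3.778819.
2*k*log2(n/k) ≈ 2*62*3.778819 = 468.573556.
m = ceil(468.573556) = 469.

469


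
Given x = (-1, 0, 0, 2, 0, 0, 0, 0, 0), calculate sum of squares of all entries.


Non-zero entries: [(0, -1), (3, 2)]
Squares: [1, 4]
||x||_2^2 = sum = 5.

5


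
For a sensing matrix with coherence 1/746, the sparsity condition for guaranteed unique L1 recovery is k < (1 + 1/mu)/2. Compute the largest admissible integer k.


1/mu = 746.
1 + 1/mu = 747.
(1 + 1/mu)/2 = 373.5 is not an integer, so k_max = floor(373.5) = 373.

373


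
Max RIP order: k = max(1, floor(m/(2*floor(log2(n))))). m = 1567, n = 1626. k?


floor(log2(1626)) = 10.
2*10 = 20.
m/(2*floor(log2(n))) = 1567/20 ≈ 78.35.
floor = 78.
k = max(1, 78) = 78.

78


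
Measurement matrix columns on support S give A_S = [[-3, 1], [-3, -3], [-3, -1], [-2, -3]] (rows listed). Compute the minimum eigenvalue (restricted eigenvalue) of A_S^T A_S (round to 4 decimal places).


A_S^T A_S = [[31, 15], [15, 20]].
trace = 51.
det = 395.
disc = trace^2 - 4*det = 2601 - 4*395 = 1021.
sqrt(1021) ≈ 31.953091.
lam_min = (51 - sqrt(1021))/2 ≈ (51 - 31.953091)/2 = 9.5234545 ≈ 9.5235.

9.5235


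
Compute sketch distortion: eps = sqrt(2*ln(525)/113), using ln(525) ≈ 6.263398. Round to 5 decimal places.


ln(525) ≈ 6.263398.
2*ln(N)/m ≈ 2*6.263398/113 ≈ 0.1108566.
eps = sqrt(0.1108566) ≈ 0.3329513 ≈ 0.33295.

0.33295


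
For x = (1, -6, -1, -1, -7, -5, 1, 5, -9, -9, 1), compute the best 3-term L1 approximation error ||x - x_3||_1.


Sorted |x_i| descending: [9, 9, 7, 6, 5, 5, 1, 1, 1, 1, 1]
Keep top 3: [9, 9, 7]
Tail entries: [6, 5, 5, 1, 1, 1, 1, 1]
L1 error = sum of tail = 21.

21


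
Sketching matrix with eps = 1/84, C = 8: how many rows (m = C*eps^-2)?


1/eps = 84.
(1/eps)^2 = 7056.
m = 8*7056 = 56448.

56448


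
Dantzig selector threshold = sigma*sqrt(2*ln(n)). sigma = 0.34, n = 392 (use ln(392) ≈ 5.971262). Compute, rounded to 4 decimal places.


ln(392) ≈ 5.971262.
2*ln(n) ≈ 11.942524.
sqrt(2*ln(n)) ≈ sqrt(11.942524) ≈ 3.455796.
threshold ≈ 0.34*3.455796 = 1.17497064 ≈ 1.1750.

1.1750


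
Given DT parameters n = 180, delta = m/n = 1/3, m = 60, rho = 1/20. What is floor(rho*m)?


m = 1/3*180 = 60.
rho = 1/20.
rho*m = 1/20*60 = 3.
k = floor(3) = 3.

3


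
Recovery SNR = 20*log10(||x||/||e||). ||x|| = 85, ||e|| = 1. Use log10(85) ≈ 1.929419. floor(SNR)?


||x||/||e|| = 85/1 = 85.
log10(85) ≈ 1.929419.
20*log10(||x||/||e||) ≈ 20*1.929419 = 38.58838.
floor(38.58838) = 38.

38


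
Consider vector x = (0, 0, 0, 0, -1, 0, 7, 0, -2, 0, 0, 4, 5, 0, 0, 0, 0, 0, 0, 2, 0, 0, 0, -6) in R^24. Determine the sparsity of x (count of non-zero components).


Non-zero positions: [4, 6, 8, 11, 12, 19, 23].
Sparsity = 7.

7


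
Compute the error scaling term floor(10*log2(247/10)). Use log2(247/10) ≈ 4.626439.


log2(n/k) = log2(247/10) ≈ 4.626439.
k*log2(n/k) ≈ 10*4.626439 = 46.26439.
floor(46.26439) = 46.

46


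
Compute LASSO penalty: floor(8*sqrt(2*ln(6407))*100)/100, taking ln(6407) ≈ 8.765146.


ln(6407) ≈ 8.765146.
2*ln(n) ≈ 17.530292.
sqrt(2*ln(n)) ≈ sqrt(17.530292) ≈ 4.186919.
lambda ≈ 8*4.186919 = 33.495352.
floor(lambda*100)/100 = 33.49.

33.49


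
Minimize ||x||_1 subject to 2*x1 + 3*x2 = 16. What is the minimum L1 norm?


Axis intercepts:
  x1 = 8, x2 = 0: L1 = 8
  x1 = 0, x2 = 16/3: L1 = 16/3
x* = (0, 16/3)
||x*||_1 = 16/3.

16/3


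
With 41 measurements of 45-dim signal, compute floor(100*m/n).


100*m/n = 100*41/45 ≈ 91.1111.
floor = 91.

91


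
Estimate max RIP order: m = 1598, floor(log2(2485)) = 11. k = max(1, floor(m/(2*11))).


floor(log2(2485)) = 11.
2*11 = 22.
m/(2*floor(log2(n))) = 1598/22 ≈ 72.6364.
floor = 72.
k = max(1, 72) = 72.

72


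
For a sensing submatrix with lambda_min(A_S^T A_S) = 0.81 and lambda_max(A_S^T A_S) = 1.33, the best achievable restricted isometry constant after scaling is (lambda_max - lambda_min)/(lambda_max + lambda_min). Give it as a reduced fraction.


lambda_max - lambda_min = 1.33 - 0.81 = 0.52.
lambda_max + lambda_min = 1.33 + 0.81 = 2.14.
delta = 0.52/2.14 = 52/214 = 26/107.

26/107


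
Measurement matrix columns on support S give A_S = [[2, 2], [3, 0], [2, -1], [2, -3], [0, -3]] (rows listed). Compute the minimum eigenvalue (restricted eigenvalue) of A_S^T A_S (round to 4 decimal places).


A_S^T A_S = [[21, -4], [-4, 23]].
trace = 44.
det = 467.
disc = trace^2 - 4*det = 1936 - 4*467 = 68.
sqrt(68) ≈ 8.246211.
lam_min = (44 - sqrt(68))/2 ≈ (44 - 8.246211)/2 = 17.8768945 ≈ 17.8769.

17.8769


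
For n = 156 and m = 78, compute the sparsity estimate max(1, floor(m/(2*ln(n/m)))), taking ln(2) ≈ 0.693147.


n/m = 156/78 = 2.
ln(n/m) ≈ 0.693147.
2*ln(n/m) ≈ 1.386294.
m/(2*ln(n/m)) ≈ 78/1.386294 ≈ 56.2651.
floor = 56.
k_max = max(1, 56) = 56.

56


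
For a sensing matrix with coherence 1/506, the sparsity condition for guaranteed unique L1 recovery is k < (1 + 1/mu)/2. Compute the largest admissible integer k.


1/mu = 506.
1 + 1/mu = 507.
(1 + 1/mu)/2 = 253.5 is not an integer, so k_max = floor(253.5) = 253.

253


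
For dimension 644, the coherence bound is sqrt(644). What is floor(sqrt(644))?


25^2 = 625 <= 644 < 676 = 26^2, so 25 <= sqrt(644) < 26.
floor(sqrt(644)) = 25.

25


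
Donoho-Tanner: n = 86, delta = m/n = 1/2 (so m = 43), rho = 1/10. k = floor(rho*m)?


m = 1/2*86 = 43.
rho = 1/10.
rho*m = 1/10*43 = 4.3.
k = floor(4.3) = 4.

4


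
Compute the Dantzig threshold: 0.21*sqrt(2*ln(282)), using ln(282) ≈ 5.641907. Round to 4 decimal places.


ln(282) ≈ 5.641907.
2*ln(n) ≈ 11.283814.
sqrt(2*ln(n)) ≈ sqrt(11.283814) ≈ 3.359139.
threshold ≈ 0.21*3.359139 = 0.70541919 ≈ 0.7054.

0.7054


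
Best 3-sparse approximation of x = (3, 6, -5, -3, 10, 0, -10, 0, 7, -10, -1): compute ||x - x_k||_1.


Sorted |x_i| descending: [10, 10, 10, 7, 6, 5, 3, 3, 1, 0, 0]
Keep top 3: [10, 10, 10]
Tail entries: [7, 6, 5, 3, 3, 1, 0, 0]
L1 error = sum of tail = 25.

25


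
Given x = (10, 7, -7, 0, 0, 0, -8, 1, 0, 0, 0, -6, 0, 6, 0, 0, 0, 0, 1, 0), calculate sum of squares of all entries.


Non-zero entries: [(0, 10), (1, 7), (2, -7), (6, -8), (7, 1), (11, -6), (13, 6), (18, 1)]
Squares: [100, 49, 49, 64, 1, 36, 36, 1]
||x||_2^2 = sum = 336.

336


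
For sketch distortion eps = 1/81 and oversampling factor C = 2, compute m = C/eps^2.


1/eps = 81.
(1/eps)^2 = 6561.
m = 2*6561 = 13122.

13122


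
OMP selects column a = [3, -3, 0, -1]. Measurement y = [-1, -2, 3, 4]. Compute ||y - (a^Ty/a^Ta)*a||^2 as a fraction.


a^T a = 19.
a^T y = -1.
coeff = -1/19 = -1/19.
||r||^2 = 569/19.

569/19


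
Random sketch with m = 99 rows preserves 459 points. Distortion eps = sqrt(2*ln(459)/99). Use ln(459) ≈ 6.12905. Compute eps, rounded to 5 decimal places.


ln(459) ≈ 6.12905.
2*ln(N)/m ≈ 2*6.12905/99 ≈ 0.12381919.
eps = sqrt(0.12381919) ≈ 0.3518795 ≈ 0.35188.

0.35188


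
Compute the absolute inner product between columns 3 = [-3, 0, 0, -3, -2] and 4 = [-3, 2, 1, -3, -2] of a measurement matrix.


Inner product: -3*-3 + 0*2 + 0*1 + -3*-3 + -2*-2
Products: [9, 0, 0, 9, 4]
Sum = 22.
|dot| = 22.

22


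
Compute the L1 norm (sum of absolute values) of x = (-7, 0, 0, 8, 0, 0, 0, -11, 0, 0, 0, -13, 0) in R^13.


Non-zero entries: [(0, -7), (3, 8), (7, -11), (11, -13)]
Absolute values: [7, 8, 11, 13]
||x||_1 = sum = 39.

39


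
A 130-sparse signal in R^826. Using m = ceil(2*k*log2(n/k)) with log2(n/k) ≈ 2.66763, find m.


log2(n/k) = log2(826/130) ≈ 2.66763.
2*k*log2(n/k) ≈ 2*130*2.66763 = 693.5838.
m = ceil(693.5838) = 694.

694


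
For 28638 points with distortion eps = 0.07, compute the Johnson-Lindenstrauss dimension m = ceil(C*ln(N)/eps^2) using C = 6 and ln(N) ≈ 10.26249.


ln(28638) ≈ 10.26249.
eps^2 = 0.07^2 = 0.0049.
C*ln(N)/eps^2 ≈ 6*10.26249/0.0049 ≈ 12566.3143.
m = ceil(12566.3143) = 12567.

12567


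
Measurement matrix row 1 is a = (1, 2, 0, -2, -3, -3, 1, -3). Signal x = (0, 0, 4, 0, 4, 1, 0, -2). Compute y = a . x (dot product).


Non-zero terms: ['0*4', '-3*4', '-3*1', '-3*-2']
Products: [0, -12, -3, 6]
y = sum = -9.

-9


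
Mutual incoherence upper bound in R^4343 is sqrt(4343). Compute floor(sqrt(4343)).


65^2 = 4225 <= 4343 < 4356 = 66^2, so 65 <= sqrt(4343) < 66.
floor(sqrt(4343)) = 65.

65


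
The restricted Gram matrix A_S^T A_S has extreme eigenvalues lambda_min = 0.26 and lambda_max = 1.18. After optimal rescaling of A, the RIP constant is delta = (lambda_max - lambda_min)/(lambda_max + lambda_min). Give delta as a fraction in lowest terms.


lambda_max - lambda_min = 1.18 - 0.26 = 0.92.
lambda_max + lambda_min = 1.18 + 0.26 = 1.44.
delta = 0.92/1.44 = 92/144 = 23/36.

23/36


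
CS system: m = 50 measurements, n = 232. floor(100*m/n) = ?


100*m/n = 100*50/232 ≈ 21.5517.
floor = 21.

21


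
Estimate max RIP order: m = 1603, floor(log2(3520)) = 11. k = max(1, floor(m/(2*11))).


floor(log2(3520)) = 11.
2*11 = 22.
m/(2*floor(log2(n))) = 1603/22 ≈ 72.8636.
floor = 72.
k = max(1, 72) = 72.

72


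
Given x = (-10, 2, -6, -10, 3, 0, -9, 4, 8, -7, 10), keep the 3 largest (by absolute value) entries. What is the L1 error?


Sorted |x_i| descending: [10, 10, 10, 9, 8, 7, 6, 4, 3, 2, 0]
Keep top 3: [10, 10, 10]
Tail entries: [9, 8, 7, 6, 4, 3, 2, 0]
L1 error = sum of tail = 39.

39


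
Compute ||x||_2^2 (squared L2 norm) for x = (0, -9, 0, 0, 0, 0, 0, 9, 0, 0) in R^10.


Non-zero entries: [(1, -9), (7, 9)]
Squares: [81, 81]
||x||_2^2 = sum = 162.

162


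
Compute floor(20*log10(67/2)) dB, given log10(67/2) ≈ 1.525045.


||x||/||e|| = 67/2.
log10(67/2) ≈ 1.525045.
20*log10(||x||/||e||) ≈ 20*1.525045 = 30.5009.
floor(30.5009) = 30.

30


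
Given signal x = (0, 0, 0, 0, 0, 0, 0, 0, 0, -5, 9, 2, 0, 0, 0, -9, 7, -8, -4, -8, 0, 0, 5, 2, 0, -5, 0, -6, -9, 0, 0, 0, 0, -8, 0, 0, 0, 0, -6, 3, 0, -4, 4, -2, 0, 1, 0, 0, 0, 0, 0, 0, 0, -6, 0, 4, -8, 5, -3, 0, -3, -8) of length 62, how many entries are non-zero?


Non-zero positions: [9, 10, 11, 15, 16, 17, 18, 19, 22, 23, 25, 27, 28, 33, 38, 39, 41, 42, 43, 45, 53, 55, 56, 57, 58, 60, 61].
Sparsity = 27.

27


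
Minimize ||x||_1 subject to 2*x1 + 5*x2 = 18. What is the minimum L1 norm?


Axis intercepts:
  x1 = 9, x2 = 0: L1 = 9
  x1 = 0, x2 = 18/5: L1 = 18/5
x* = (0, 18/5)
||x*||_1 = 18/5.

18/5


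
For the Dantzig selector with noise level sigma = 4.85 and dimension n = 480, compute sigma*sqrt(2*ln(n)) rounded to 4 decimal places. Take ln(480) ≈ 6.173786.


ln(480) ≈ 6.173786.
2*ln(n) ≈ 12.347572.
sqrt(2*ln(n)) ≈ sqrt(12.347572) ≈ 3.513911.
threshold ≈ 4.85*3.513911 = 17.04246835 ≈ 17.0425.

17.0425


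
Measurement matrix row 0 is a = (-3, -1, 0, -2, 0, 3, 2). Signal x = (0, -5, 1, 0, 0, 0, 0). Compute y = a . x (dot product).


Non-zero terms: ['-1*-5', '0*1']
Products: [5, 0]
y = sum = 5.

5


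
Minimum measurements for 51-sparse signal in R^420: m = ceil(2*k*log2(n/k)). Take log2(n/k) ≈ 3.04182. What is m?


log2(n/k) = log2(420/51) ≈ 3.04182.
2*k*log2(n/k) ≈ 2*51*3.04182 = 310.26564.
m = ceil(310.26564) = 311.

311


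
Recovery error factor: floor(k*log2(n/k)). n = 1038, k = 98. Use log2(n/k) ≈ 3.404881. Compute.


log2(n/k) = log2(1038/98) ≈ 3.404881.
k*log2(n/k) ≈ 98*3.404881 = 333.678338.
floor(333.678338) = 333.

333


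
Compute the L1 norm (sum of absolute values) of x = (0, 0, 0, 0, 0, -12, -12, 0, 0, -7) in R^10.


Non-zero entries: [(5, -12), (6, -12), (9, -7)]
Absolute values: [12, 12, 7]
||x||_1 = sum = 31.

31


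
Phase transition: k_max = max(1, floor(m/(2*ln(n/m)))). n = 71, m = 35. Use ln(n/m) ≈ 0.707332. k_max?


n/m = 71/35.
ln(n/m) ≈ 0.707332.
2*ln(n/m) ≈ 1.414664.
m/(2*ln(n/m)) ≈ 35/1.414664 ≈ 24.7409.
floor = 24.
k_max = max(1, 24) = 24.

24


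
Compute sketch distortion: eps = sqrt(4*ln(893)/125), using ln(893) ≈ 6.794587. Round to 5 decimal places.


ln(893) ≈ 6.794587.
4*ln(N)/m ≈ 4*6.794587/125 ≈ 0.21742678.
eps = sqrt(0.21742678) ≈ 0.4662904 ≈ 0.46629.

0.46629


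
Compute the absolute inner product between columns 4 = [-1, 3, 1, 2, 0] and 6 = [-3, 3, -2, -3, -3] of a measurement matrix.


Inner product: -1*-3 + 3*3 + 1*-2 + 2*-3 + 0*-3
Products: [3, 9, -2, -6, 0]
Sum = 4.
|dot| = 4.

4


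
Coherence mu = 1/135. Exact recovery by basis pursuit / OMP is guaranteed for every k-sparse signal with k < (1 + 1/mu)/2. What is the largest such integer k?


1/mu = 135.
1 + 1/mu = 136.
(1 + 1/mu)/2 = 68 is an integer and the inequality is strict, so k_max = 68 - 1 = 67.

67


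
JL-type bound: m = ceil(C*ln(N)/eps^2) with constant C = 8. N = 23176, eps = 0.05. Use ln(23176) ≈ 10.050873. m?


ln(23176) ≈ 10.050873.
eps^2 = 0.05^2 = 0.0025.
C*ln(N)/eps^2 ≈ 8*10.050873/0.0025 ≈ 32162.7936.
m = ceil(32162.7936) = 32163.

32163


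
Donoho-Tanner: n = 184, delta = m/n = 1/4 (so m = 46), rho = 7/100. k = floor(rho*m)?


m = 1/4*184 = 46.
rho = 7/100.
rho*m = 7/100*46 = 3.22.
k = floor(3.22) = 3.

3


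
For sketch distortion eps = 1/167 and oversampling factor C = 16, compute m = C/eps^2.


1/eps = 167.
(1/eps)^2 = 27889.
m = 16*27889 = 446224.

446224


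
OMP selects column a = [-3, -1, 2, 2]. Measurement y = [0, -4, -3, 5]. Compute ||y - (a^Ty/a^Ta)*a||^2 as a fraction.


a^T a = 18.
a^T y = 8.
coeff = 8/18 = 4/9.
||r||^2 = 418/9.

418/9


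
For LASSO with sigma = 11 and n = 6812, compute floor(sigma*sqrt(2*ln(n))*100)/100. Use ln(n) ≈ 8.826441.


ln(6812) ≈ 8.826441.
2*ln(n) ≈ 17.652882.
sqrt(2*ln(n)) ≈ sqrt(17.652882) ≈ 4.201533.
lambda ≈ 11*4.201533 = 46.216863.
floor(lambda*100)/100 = 46.21.

46.21


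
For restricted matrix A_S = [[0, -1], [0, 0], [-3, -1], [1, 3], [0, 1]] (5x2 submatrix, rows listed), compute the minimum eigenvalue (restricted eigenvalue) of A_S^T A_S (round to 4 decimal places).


A_S^T A_S = [[10, 6], [6, 12]].
trace = 22.
det = 84.
disc = trace^2 - 4*det = 484 - 4*84 = 148.
sqrt(148) ≈ 12.165525.
lam_min = (22 - sqrt(148))/2 ≈ (22 - 12.165525)/2 = 4.9172375 ≈ 4.9172.

4.9172


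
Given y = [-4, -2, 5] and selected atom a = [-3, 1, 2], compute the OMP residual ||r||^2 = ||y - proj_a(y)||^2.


a^T a = 14.
a^T y = 20.
coeff = 20/14 = 10/7.
||r||^2 = 115/7.

115/7


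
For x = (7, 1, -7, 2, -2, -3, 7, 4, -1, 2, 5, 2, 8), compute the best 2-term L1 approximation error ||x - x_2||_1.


Sorted |x_i| descending: [8, 7, 7, 7, 5, 4, 3, 2, 2, 2, 2, 1, 1]
Keep top 2: [8, 7]
Tail entries: [7, 7, 5, 4, 3, 2, 2, 2, 2, 1, 1]
L1 error = sum of tail = 36.

36


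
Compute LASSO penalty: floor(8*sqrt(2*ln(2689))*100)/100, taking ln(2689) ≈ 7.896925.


ln(2689) ≈ 7.896925.
2*ln(n) ≈ 15.79385.
sqrt(2*ln(n)) ≈ sqrt(15.79385) ≈ 3.974148.
lambda ≈ 8*3.974148 = 31.793184.
floor(lambda*100)/100 = 31.79.

31.79


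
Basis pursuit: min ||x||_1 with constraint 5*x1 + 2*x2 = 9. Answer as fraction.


Axis intercepts:
  x1 = 9/5, x2 = 0: L1 = 9/5
  x1 = 0, x2 = 9/2: L1 = 9/2
x* = (9/5, 0)
||x*||_1 = 9/5.

9/5


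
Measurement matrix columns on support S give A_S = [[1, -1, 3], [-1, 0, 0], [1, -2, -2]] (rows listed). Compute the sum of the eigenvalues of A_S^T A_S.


Sum of eigenvalues of A_S^T A_S = trace(A_S^T A_S) = sum of squared column norms of A_S.
A_S^T A_S diagonal: [3, 5, 13].
trace = 3 + 5 + 13 = 21.

21


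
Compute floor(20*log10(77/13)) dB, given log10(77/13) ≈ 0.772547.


||x||/||e|| = 77/13.
log10(77/13) ≈ 0.772547.
20*log10(||x||/||e||) ≈ 20*0.772547 = 15.45094.
floor(15.45094) = 15.

15


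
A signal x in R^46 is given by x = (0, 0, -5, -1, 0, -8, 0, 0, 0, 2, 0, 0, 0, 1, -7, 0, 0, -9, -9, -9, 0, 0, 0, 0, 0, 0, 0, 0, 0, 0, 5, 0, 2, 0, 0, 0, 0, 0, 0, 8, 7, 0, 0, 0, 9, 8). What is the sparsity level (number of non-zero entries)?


Non-zero positions: [2, 3, 5, 9, 13, 14, 17, 18, 19, 30, 32, 39, 40, 44, 45].
Sparsity = 15.

15


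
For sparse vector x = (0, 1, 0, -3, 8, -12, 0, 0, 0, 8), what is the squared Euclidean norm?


Non-zero entries: [(1, 1), (3, -3), (4, 8), (5, -12), (9, 8)]
Squares: [1, 9, 64, 144, 64]
||x||_2^2 = sum = 282.

282


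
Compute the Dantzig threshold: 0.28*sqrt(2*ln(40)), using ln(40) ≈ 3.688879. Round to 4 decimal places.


ln(40) ≈ 3.688879.
2*ln(n) ≈ 7.377758.
sqrt(2*ln(n)) ≈ sqrt(7.377758) ≈ 2.716203.
threshold ≈ 0.28*2.716203 = 0.76053684 ≈ 0.7605.

0.7605


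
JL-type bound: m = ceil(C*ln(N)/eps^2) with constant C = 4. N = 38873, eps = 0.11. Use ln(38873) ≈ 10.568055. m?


ln(38873) ≈ 10.568055.
eps^2 = 0.11^2 = 0.0121.
C*ln(N)/eps^2 ≈ 4*10.568055/0.0121 ≈ 3493.5719.
m = ceil(3493.5719) = 3494.

3494


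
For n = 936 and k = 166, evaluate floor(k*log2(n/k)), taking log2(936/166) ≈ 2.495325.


log2(n/k) = log2(936/166) ≈ 2.495325.
k*log2(n/k) ≈ 166*2.495325 = 414.22395.
floor(414.22395) = 414.

414


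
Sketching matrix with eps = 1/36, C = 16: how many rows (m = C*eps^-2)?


1/eps = 36.
(1/eps)^2 = 1296.
m = 16*1296 = 20736.

20736


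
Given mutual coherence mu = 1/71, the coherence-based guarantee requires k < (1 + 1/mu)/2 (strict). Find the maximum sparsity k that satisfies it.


1/mu = 71.
1 + 1/mu = 72.
(1 + 1/mu)/2 = 36 is an integer and the inequality is strict, so k_max = 36 - 1 = 35.

35


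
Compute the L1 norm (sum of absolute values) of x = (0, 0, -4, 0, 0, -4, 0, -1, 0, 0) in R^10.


Non-zero entries: [(2, -4), (5, -4), (7, -1)]
Absolute values: [4, 4, 1]
||x||_1 = sum = 9.

9


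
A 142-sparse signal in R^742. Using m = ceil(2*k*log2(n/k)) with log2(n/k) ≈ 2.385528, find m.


log2(n/k) = log2(742/142) ≈ 2.385528.
2*k*log2(n/k) ≈ 2*142*2.385528 = 677.489952.
m = ceil(677.489952) = 678.

678


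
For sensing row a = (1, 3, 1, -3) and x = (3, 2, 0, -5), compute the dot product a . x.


Non-zero terms: ['1*3', '3*2', '-3*-5']
Products: [3, 6, 15]
y = sum = 24.

24


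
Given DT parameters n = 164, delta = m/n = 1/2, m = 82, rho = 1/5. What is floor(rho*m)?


m = 1/2*164 = 82.
rho = 1/5.
rho*m = 1/5*82 = 16.4.
k = floor(16.4) = 16.

16


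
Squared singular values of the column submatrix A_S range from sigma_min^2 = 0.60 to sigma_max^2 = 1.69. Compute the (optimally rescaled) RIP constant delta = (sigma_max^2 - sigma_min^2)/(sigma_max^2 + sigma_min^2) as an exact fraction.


lambda_max - lambda_min = 1.69 - 0.60 = 1.09.
lambda_max + lambda_min = 1.69 + 0.60 = 2.29.
delta = 1.09/2.29 = 109/229.

109/229


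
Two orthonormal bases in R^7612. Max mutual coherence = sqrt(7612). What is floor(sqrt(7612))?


87^2 = 7569 <= 7612 < 7744 = 88^2, so 87 <= sqrt(7612) < 88.
floor(sqrt(7612)) = 87.

87


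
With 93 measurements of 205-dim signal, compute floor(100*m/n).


100*m/n = 100*93/205 ≈ 45.3659.
floor = 45.

45


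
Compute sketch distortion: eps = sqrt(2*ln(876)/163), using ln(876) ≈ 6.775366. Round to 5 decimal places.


ln(876) ≈ 6.775366.
2*ln(N)/m ≈ 2*6.775366/163 ≈ 0.08313333.
eps = sqrt(0.08313333) ≈ 0.2883285 ≈ 0.28833.

0.28833


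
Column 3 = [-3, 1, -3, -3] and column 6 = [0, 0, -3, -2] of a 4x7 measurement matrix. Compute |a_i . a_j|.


Inner product: -3*0 + 1*0 + -3*-3 + -3*-2
Products: [0, 0, 9, 6]
Sum = 15.
|dot| = 15.

15


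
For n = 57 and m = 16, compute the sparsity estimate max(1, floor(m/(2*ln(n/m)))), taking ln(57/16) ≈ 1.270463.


n/m = 57/16.
ln(n/m) ≈ 1.270463.
2*ln(n/m) ≈ 2.540926.
m/(2*ln(n/m)) ≈ 16/2.540926 ≈ 6.2969.
floor = 6.
k_max = max(1, 6) = 6.

6


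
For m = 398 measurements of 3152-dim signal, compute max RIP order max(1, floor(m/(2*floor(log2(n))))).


floor(log2(3152)) = 11.
2*11 = 22.
m/(2*floor(log2(n))) = 398/22 ≈ 18.0909.
floor = 18.
k = max(1, 18) = 18.

18


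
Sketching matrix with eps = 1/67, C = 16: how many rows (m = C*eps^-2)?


1/eps = 67.
(1/eps)^2 = 4489.
m = 16*4489 = 71824.

71824


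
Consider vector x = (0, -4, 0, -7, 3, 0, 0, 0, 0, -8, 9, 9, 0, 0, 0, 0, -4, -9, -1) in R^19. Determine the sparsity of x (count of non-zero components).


Non-zero positions: [1, 3, 4, 9, 10, 11, 16, 17, 18].
Sparsity = 9.

9


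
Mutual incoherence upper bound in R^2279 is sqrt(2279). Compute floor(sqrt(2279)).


47^2 = 2209 <= 2279 < 2304 = 48^2, so 47 <= sqrt(2279) < 48.
floor(sqrt(2279)) = 47.

47


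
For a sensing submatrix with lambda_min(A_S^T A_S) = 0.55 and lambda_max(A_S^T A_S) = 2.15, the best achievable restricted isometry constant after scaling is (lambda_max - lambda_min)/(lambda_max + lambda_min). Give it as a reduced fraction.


lambda_max - lambda_min = 2.15 - 0.55 = 1.60.
lambda_max + lambda_min = 2.15 + 0.55 = 2.70.
delta = 1.60/2.70 = 160/270 = 16/27.

16/27


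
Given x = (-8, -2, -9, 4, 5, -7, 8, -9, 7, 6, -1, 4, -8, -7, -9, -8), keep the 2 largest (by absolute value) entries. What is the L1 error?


Sorted |x_i| descending: [9, 9, 9, 8, 8, 8, 8, 7, 7, 7, 6, 5, 4, 4, 2, 1]
Keep top 2: [9, 9]
Tail entries: [9, 8, 8, 8, 8, 7, 7, 7, 6, 5, 4, 4, 2, 1]
L1 error = sum of tail = 84.

84


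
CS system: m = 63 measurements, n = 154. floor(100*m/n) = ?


100*m/n = 100*63/154 ≈ 40.9091.
floor = 40.

40


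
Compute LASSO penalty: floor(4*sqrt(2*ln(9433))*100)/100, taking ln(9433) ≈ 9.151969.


ln(9433) ≈ 9.151969.
2*ln(n) ≈ 18.303938.
sqrt(2*ln(n)) ≈ sqrt(18.303938) ≈ 4.27831.
lambda ≈ 4*4.27831 = 17.11324.
floor(lambda*100)/100 = 17.11.

17.11


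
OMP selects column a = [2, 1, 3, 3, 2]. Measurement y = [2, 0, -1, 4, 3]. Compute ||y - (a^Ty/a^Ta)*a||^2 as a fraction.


a^T a = 27.
a^T y = 19.
coeff = 19/27 = 19/27.
||r||^2 = 449/27.

449/27


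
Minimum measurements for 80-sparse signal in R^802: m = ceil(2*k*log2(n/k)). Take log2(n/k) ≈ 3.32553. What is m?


log2(n/k) = log2(802/80) ≈ 3.32553.
2*k*log2(n/k) ≈ 2*80*3.32553 = 532.0848.
m = ceil(532.0848) = 533.

533


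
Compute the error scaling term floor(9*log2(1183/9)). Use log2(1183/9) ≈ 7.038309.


log2(n/k) = log2(1183/9) ≈ 7.038309.
k*log2(n/k) ≈ 9*7.038309 = 63.344781.
floor(63.344781) = 63.

63


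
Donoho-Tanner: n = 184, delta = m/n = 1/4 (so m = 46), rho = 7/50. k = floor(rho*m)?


m = 1/4*184 = 46.
rho = 7/50.
rho*m = 7/50*46 = 6.44.
k = floor(6.44) = 6.

6


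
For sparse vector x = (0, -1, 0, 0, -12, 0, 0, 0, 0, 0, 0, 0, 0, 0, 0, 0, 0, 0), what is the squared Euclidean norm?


Non-zero entries: [(1, -1), (4, -12)]
Squares: [1, 144]
||x||_2^2 = sum = 145.

145


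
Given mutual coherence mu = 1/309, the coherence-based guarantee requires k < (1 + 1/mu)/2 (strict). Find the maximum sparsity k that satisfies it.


1/mu = 309.
1 + 1/mu = 310.
(1 + 1/mu)/2 = 155 is an integer and the inequality is strict, so k_max = 155 - 1 = 154.

154


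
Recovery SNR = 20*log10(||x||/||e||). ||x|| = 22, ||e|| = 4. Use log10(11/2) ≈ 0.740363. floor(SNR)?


||x||/||e|| = 22/4 = 11/2.
log10(11/2) ≈ 0.740363.
20*log10(||x||/||e||) ≈ 20*0.740363 = 14.80726.
floor(14.80726) = 14.

14


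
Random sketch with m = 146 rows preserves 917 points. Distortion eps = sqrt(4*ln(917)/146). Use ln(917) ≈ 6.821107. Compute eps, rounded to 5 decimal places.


ln(917) ≈ 6.821107.
4*ln(N)/m ≈ 4*6.821107/146 ≈ 0.18687964.
eps = sqrt(0.18687964) ≈ 0.4322958 ≈ 0.43230.

0.43230


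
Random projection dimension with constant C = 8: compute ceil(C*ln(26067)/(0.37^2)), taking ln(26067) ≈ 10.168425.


ln(26067) ≈ 10.168425.
eps^2 = 0.37^2 = 0.1369.
C*ln(N)/eps^2 ≈ 8*10.168425/0.1369 ≈ 594.2104.
m = ceil(594.2104) = 595.

595


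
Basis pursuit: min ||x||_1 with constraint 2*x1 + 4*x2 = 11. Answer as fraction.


Axis intercepts:
  x1 = 11/2, x2 = 0: L1 = 11/2
  x1 = 0, x2 = 11/4: L1 = 11/4
x* = (0, 11/4)
||x*||_1 = 11/4.

11/4


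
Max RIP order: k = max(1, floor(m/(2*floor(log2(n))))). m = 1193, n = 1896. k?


floor(log2(1896)) = 10.
2*10 = 20.
m/(2*floor(log2(n))) = 1193/20 ≈ 59.65.
floor = 59.
k = max(1, 59) = 59.

59


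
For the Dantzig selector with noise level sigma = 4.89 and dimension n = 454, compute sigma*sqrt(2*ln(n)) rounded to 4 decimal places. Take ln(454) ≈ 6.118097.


ln(454) ≈ 6.118097.
2*ln(n) ≈ 12.236194.
sqrt(2*ln(n)) ≈ sqrt(12.236194) ≈ 3.498027.
threshold ≈ 4.89*3.498027 = 17.10535203 ≈ 17.1054.

17.1054


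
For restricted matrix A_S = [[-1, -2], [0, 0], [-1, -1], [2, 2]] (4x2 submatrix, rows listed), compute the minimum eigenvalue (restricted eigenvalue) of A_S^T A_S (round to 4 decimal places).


A_S^T A_S = [[6, 7], [7, 9]].
trace = 15.
det = 5.
disc = trace^2 - 4*det = 225 - 4*5 = 205.
sqrt(205) ≈ 14.317821.
lam_min = (15 - sqrt(205))/2 ≈ (15 - 14.317821)/2 = 0.3410895 ≈ 0.3411.

0.3411


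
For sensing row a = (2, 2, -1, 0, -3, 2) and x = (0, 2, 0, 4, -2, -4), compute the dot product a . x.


Non-zero terms: ['2*2', '0*4', '-3*-2', '2*-4']
Products: [4, 0, 6, -8]
y = sum = 2.

2


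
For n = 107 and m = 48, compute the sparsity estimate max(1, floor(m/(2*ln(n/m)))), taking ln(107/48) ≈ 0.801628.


n/m = 107/48.
ln(n/m) ≈ 0.801628.
2*ln(n/m) ≈ 1.603256.
m/(2*ln(n/m)) ≈ 48/1.603256 ≈ 29.9391.
floor = 29.
k_max = max(1, 29) = 29.

29


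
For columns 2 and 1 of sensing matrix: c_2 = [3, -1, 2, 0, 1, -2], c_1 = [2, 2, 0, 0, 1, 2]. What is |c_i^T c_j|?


Inner product: 3*2 + -1*2 + 2*0 + 0*0 + 1*1 + -2*2
Products: [6, -2, 0, 0, 1, -4]
Sum = 1.
|dot| = 1.

1


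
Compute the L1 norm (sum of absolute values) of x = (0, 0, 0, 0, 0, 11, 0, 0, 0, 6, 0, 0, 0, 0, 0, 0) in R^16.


Non-zero entries: [(5, 11), (9, 6)]
Absolute values: [11, 6]
||x||_1 = sum = 17.

17


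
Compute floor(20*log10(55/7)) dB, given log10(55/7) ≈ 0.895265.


||x||/||e|| = 55/7.
log10(55/7) ≈ 0.895265.
20*log10(||x||/||e||) ≈ 20*0.895265 = 17.9053.
floor(17.9053) = 17.

17


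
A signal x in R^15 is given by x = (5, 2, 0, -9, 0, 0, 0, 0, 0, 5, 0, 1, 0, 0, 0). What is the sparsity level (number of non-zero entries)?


Non-zero positions: [0, 1, 3, 9, 11].
Sparsity = 5.

5


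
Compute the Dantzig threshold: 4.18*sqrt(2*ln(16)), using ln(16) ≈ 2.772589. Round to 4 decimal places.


ln(16) ≈ 2.772589.
2*ln(n) ≈ 5.545178.
sqrt(2*ln(n)) ≈ sqrt(5.545178) ≈ 2.35482.
threshold ≈ 4.18*2.35482 = 9.8431476 ≈ 9.8431.

9.8431


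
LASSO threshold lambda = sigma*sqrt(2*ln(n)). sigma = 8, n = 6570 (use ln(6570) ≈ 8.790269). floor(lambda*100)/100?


ln(6570) ≈ 8.790269.
2*ln(n) ≈ 17.580538.
sqrt(2*ln(n)) ≈ sqrt(17.580538) ≈ 4.192915.
lambda ≈ 8*4.192915 = 33.54332.
floor(lambda*100)/100 = 33.54.

33.54


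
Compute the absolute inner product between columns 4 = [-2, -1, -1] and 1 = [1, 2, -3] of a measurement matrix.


Inner product: -2*1 + -1*2 + -1*-3
Products: [-2, -2, 3]
Sum = -1.
|dot| = 1.

1


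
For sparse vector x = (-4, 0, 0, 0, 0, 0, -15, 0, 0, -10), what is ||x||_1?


Non-zero entries: [(0, -4), (6, -15), (9, -10)]
Absolute values: [4, 15, 10]
||x||_1 = sum = 29.

29


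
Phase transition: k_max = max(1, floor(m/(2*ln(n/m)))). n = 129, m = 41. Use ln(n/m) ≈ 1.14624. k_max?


n/m = 129/41.
ln(n/m) ≈ 1.14624.
2*ln(n/m) ≈ 2.29248.
m/(2*ln(n/m)) ≈ 41/2.29248 ≈ 17.8846.
floor = 17.
k_max = max(1, 17) = 17.

17


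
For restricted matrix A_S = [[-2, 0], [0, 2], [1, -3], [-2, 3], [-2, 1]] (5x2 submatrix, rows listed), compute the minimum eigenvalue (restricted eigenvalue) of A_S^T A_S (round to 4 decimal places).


A_S^T A_S = [[13, -11], [-11, 23]].
trace = 36.
det = 178.
disc = trace^2 - 4*det = 1296 - 4*178 = 584.
sqrt(584) ≈ 24.166092.
lam_min = (36 - sqrt(584))/2 ≈ (36 - 24.166092)/2 = 5.916954 ≈ 5.9170.

5.9170


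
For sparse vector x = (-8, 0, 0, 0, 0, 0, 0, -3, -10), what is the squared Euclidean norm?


Non-zero entries: [(0, -8), (7, -3), (8, -10)]
Squares: [64, 9, 100]
||x||_2^2 = sum = 173.

173


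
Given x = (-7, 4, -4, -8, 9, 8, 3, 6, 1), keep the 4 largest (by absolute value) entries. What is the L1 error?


Sorted |x_i| descending: [9, 8, 8, 7, 6, 4, 4, 3, 1]
Keep top 4: [9, 8, 8, 7]
Tail entries: [6, 4, 4, 3, 1]
L1 error = sum of tail = 18.

18


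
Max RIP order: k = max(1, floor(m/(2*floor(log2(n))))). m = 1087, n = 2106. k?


floor(log2(2106)) = 11.
2*11 = 22.
m/(2*floor(log2(n))) = 1087/22 ≈ 49.4091.
floor = 49.
k = max(1, 49) = 49.

49


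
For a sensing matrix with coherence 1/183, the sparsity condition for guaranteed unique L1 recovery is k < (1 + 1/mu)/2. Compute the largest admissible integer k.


1/mu = 183.
1 + 1/mu = 184.
(1 + 1/mu)/2 = 92 is an integer and the inequality is strict, so k_max = 92 - 1 = 91.

91


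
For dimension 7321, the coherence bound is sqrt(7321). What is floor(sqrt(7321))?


85^2 = 7225 <= 7321 < 7396 = 86^2, so 85 <= sqrt(7321) < 86.
floor(sqrt(7321)) = 85.

85


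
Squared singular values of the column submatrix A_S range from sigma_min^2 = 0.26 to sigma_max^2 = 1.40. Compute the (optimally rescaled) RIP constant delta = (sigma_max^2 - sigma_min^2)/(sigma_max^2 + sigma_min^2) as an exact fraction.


lambda_max - lambda_min = 1.40 - 0.26 = 1.14.
lambda_max + lambda_min = 1.40 + 0.26 = 1.66.
delta = 1.14/1.66 = 114/166 = 57/83.

57/83


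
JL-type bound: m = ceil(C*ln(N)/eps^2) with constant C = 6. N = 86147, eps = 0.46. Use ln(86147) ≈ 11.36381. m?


ln(86147) ≈ 11.36381.
eps^2 = 0.46^2 = 0.2116.
C*ln(N)/eps^2 ≈ 6*11.36381/0.2116 ≈ 322.2252.
m = ceil(322.2252) = 323.

323


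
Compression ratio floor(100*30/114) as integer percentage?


100*m/n = 100*30/114 ≈ 26.3158.
floor = 26.

26


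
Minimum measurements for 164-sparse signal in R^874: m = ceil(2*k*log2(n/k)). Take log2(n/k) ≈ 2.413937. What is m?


log2(n/k) = log2(874/164) ≈ 2.413937.
2*k*log2(n/k) ≈ 2*164*2.413937 = 791.771336.
m = ceil(791.771336) = 792.

792


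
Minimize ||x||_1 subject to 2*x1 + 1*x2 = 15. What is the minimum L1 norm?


Axis intercepts:
  x1 = 15/2, x2 = 0: L1 = 15/2
  x1 = 0, x2 = 15: L1 = 15
x* = (15/2, 0)
||x*||_1 = 15/2.

15/2


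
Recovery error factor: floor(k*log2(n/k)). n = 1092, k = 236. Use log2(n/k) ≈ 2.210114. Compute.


log2(n/k) = log2(1092/236) ≈ 2.210114.
k*log2(n/k) ≈ 236*2.210114 = 521.586904.
floor(521.586904) = 521.

521


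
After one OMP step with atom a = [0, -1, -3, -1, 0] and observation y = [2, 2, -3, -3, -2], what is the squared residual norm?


a^T a = 11.
a^T y = 10.
coeff = 10/11 = 10/11.
||r||^2 = 230/11.

230/11


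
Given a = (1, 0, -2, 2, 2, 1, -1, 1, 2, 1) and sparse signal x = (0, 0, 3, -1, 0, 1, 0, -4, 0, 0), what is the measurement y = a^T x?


Non-zero terms: ['-2*3', '2*-1', '1*1', '1*-4']
Products: [-6, -2, 1, -4]
y = sum = -11.

-11


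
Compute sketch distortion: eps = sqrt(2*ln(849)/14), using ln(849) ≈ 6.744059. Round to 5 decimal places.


ln(849) ≈ 6.744059.
2*ln(N)/m ≈ 2*6.744059/14 ≈ 0.963437.
eps = sqrt(0.963437) ≈ 0.9815483 ≈ 0.98155.

0.98155


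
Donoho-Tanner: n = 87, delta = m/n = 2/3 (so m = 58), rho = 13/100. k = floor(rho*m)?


m = 2/3*87 = 58.
rho = 13/100.
rho*m = 13/100*58 = 7.54.
k = floor(7.54) = 7.

7
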